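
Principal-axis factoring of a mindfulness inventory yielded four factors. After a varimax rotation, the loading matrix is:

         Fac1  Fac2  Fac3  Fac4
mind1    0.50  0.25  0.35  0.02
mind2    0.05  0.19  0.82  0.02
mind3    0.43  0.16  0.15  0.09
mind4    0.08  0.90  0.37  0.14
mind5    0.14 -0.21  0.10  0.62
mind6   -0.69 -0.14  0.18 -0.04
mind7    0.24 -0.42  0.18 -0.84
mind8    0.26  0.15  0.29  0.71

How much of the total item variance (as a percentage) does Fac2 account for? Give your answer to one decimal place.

SS loadings for Fac2 = 0.25² + 0.19² + 0.16² + 0.90² + (-0.21)² + (-0.14)² + (-0.42)² + 0.15² = 1.1968
With 8 standardized items, total variance = 8. Proportion = 1.1968/8 = 0.1496 → 14.96%.

15.0%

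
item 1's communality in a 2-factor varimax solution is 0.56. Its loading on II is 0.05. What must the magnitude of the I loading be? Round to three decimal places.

0.747

Under orthogonal rotation h² = Σλ², so λ_I² = h² − (0.0025) = 0.56 − 0.0025 = 0.5575.
|λ| = √0.5575 = 0.7467.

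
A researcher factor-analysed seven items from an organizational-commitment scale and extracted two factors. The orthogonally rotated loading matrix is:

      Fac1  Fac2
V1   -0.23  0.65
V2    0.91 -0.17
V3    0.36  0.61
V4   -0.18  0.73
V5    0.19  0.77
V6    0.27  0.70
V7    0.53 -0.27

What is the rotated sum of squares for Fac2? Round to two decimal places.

SS loadings for Fac2 = 0.65² + (-0.17)² + 0.61² + 0.73² + 0.77² + 0.70² + (-0.27)² = 0.4225 + 0.0289 + 0.3721 + 0.5329 + 0.5929 + 0.4900 + 0.0729 = 2.5122

2.51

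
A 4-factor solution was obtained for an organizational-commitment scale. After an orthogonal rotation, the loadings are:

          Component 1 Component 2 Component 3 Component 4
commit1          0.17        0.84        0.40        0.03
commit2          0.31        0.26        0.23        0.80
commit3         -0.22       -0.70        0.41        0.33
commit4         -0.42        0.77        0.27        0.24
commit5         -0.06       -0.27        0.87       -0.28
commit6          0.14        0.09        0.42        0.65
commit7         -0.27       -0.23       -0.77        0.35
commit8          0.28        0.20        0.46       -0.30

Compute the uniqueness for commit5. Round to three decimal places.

0.088

h² = (-0.06)² + (-0.27)² + 0.87² + (-0.28)² = 0.0036 + 0.0729 + 0.7569 + 0.0784 = 0.9118
Uniqueness u² = 1 − h² = 1 − 0.9118 = 0.0882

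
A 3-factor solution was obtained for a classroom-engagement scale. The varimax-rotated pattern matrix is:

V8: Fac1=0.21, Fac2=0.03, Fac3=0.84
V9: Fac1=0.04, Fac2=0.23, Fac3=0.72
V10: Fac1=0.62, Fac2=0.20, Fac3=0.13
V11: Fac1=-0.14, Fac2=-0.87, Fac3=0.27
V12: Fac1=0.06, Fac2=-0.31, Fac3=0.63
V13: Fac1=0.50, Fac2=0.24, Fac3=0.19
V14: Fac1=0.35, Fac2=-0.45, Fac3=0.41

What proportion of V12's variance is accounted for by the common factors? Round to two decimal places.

0.50

h² = 0.06² + (-0.31)² + 0.63² = 0.0036 + 0.0961 + 0.3969 = 0.4966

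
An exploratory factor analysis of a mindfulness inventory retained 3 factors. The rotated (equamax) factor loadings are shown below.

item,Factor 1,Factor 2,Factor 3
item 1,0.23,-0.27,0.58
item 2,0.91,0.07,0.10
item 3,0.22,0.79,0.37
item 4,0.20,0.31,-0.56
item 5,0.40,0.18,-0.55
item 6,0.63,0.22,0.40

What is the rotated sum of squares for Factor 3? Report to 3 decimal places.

1.259

SS loadings for Factor 3 = 0.58² + 0.10² + 0.37² + (-0.56)² + (-0.55)² + 0.40² = 0.3364 + 0.0100 + 0.1369 + 0.3136 + 0.3025 + 0.1600 = 1.2594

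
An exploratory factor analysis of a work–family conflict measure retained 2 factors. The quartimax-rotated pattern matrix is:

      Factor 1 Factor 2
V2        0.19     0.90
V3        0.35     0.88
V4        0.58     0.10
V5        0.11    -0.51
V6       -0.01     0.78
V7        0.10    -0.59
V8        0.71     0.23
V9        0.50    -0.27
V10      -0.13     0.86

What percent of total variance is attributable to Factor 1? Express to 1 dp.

14.3%

SS loadings for Factor 1 = 0.19² + 0.35² + 0.58² + 0.11² + (-0.01)² + 0.10² + 0.71² + 0.50² + (-0.13)² = 1.2882
With 9 standardized items, total variance = 9. Proportion = 1.2882/9 = 0.1431 → 14.31%.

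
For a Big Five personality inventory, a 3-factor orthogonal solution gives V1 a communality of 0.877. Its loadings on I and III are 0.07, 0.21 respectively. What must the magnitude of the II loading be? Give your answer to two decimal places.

Under orthogonal rotation h² = Σλ², so λ_II² = h² − (0.0490) = 0.877 − 0.0490 = 0.8280.
|λ| = √0.8280 = 0.9099.

0.91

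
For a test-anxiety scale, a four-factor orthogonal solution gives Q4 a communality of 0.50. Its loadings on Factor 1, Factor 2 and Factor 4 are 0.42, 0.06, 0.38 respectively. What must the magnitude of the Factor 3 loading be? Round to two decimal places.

0.42

Under orthogonal rotation h² = Σλ², so λ_Factor 3² = h² − (0.3244) = 0.50 − 0.3244 = 0.1756.
|λ| = √0.1756 = 0.4190.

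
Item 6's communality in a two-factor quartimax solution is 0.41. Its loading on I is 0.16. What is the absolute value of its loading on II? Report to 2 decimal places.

Under orthogonal rotation h² = Σλ², so λ_II² = h² − (0.0256) = 0.41 − 0.0256 = 0.3844.
|λ| = √0.3844 = 0.6200.

0.62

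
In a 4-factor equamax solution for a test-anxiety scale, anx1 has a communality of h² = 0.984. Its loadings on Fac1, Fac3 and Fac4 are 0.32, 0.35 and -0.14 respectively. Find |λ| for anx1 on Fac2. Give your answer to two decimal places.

Under orthogonal rotation h² = Σλ², so λ_Fac2² = h² − (0.2445) = 0.984 − 0.2445 = 0.7395.
|λ| = √0.7395 = 0.8599.

0.86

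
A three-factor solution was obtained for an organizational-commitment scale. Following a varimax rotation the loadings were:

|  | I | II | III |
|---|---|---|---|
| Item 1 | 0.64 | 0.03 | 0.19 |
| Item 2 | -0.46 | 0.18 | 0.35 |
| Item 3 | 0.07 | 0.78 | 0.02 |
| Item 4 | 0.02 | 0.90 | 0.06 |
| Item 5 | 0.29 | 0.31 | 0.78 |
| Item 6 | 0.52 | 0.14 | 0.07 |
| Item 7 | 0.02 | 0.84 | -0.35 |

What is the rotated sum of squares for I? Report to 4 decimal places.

0.9814

SS loadings for I = 0.64² + (-0.46)² + 0.07² + 0.02² + 0.29² + 0.52² + 0.02² = 0.4096 + 0.2116 + 0.0049 + 0.0004 + 0.0841 + 0.2704 + 0.0004 = 0.9814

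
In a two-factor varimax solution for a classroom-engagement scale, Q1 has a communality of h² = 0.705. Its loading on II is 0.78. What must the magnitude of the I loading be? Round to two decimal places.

Under orthogonal rotation h² = Σλ², so λ_I² = h² − (0.6084) = 0.705 − 0.6084 = 0.0966.
|λ| = √0.0966 = 0.3108.

0.31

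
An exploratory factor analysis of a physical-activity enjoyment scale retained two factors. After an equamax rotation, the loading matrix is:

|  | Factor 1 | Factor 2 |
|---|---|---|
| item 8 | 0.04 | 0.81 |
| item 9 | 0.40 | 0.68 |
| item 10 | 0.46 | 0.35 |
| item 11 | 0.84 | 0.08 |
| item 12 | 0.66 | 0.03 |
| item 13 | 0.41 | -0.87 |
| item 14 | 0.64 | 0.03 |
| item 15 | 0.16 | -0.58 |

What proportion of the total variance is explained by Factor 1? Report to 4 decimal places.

SS loadings for Factor 1 = 0.04² + 0.40² + 0.46² + 0.84² + 0.66² + 0.41² + 0.64² + 0.16² = 2.1177
Proportion of variance = 2.1177 / 8 = 0.2647.

0.2647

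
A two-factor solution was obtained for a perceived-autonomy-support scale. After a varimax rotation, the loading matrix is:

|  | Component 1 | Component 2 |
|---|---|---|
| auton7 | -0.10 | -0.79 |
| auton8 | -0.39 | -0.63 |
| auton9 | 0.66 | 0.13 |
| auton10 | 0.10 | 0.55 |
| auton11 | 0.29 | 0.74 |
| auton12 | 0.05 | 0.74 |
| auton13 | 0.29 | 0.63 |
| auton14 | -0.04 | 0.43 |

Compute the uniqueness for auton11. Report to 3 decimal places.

0.368

h² = 0.29² + 0.74² = 0.0841 + 0.5476 = 0.6317
Uniqueness u² = 1 − h² = 1 − 0.6317 = 0.3683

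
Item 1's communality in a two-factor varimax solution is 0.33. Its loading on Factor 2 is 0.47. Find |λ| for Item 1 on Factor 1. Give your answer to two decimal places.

0.33

Under orthogonal rotation h² = Σλ², so λ_Factor 1² = h² − (0.2209) = 0.33 − 0.2209 = 0.1091.
|λ| = √0.1091 = 0.3303.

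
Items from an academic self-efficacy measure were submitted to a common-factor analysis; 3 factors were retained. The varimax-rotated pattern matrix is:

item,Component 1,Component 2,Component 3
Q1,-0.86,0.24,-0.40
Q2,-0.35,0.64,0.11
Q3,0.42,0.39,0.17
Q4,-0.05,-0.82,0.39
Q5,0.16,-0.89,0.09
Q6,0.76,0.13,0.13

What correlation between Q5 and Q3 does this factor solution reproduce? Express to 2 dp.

-0.26

r̂ = Σ λ_i·λ_j across factors = (0.16)(0.42) + (-0.89)(0.39) + (0.09)(0.17)
  = +0.0672 -0.3471 +0.0153 = -0.2646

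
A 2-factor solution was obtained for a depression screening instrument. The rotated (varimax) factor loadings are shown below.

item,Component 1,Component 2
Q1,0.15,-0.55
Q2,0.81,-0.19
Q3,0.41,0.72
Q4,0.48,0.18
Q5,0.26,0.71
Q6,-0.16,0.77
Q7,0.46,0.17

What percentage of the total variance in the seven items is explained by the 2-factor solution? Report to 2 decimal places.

SS loadings by factor: 1.3819, 2.0153; total = 3.3972.
Total variance with 7 standardized items is 7, so the solution explains 3.3972/7 = 0.4853 = 48.53%.

48.53%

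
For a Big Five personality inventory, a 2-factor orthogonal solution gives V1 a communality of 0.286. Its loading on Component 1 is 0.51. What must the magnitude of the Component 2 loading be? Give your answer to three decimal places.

0.161

Under orthogonal rotation h² = Σλ², so λ_Component 2² = h² − (0.2601) = 0.286 − 0.2601 = 0.0259.
|λ| = √0.0259 = 0.1609.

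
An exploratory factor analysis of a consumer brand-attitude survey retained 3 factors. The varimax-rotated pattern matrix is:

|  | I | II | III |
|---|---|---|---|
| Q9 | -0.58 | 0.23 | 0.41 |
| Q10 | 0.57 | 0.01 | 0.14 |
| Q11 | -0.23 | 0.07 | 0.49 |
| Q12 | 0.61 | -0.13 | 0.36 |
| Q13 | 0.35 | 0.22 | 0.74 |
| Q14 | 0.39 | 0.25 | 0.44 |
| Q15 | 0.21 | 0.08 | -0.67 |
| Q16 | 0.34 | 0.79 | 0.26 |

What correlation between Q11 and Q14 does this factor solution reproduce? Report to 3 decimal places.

r̂ = Σ λ_i·λ_j across factors = (-0.23)(0.39) + (0.07)(0.25) + (0.49)(0.44)
  = -0.0897 +0.0175 +0.2156 = 0.1434

0.143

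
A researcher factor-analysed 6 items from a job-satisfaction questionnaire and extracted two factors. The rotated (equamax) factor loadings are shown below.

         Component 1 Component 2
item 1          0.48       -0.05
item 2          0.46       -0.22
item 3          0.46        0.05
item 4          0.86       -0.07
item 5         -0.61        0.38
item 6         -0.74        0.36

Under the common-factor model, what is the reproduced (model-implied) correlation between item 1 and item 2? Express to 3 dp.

0.232

r̂ = Σ λ_i·λ_j across factors = (0.48)(0.46) + (-0.05)(-0.22)
  = +0.2208 +0.0110 = 0.2318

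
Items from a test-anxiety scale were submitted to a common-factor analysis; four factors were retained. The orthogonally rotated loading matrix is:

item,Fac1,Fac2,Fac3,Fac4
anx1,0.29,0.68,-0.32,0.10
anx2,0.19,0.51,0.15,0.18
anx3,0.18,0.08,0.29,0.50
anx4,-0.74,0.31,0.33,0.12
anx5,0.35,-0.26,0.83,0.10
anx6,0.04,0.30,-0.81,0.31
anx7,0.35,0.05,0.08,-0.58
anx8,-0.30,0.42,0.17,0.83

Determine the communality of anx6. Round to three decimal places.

h² = 0.04² + 0.30² + (-0.81)² + 0.31² = 0.0016 + 0.0900 + 0.6561 + 0.0961 = 0.8438

0.844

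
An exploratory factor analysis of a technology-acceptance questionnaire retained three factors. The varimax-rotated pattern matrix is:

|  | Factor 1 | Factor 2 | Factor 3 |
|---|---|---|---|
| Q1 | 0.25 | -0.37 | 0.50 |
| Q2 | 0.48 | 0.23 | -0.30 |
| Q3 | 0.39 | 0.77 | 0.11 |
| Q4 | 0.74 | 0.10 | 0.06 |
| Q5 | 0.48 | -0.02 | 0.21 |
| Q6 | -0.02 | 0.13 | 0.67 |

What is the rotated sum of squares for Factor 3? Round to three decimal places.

SS loadings for Factor 3 = 0.50² + (-0.30)² + 0.11² + 0.06² + 0.21² + 0.67² = 0.2500 + 0.0900 + 0.0121 + 0.0036 + 0.0441 + 0.4489 = 0.8487

0.849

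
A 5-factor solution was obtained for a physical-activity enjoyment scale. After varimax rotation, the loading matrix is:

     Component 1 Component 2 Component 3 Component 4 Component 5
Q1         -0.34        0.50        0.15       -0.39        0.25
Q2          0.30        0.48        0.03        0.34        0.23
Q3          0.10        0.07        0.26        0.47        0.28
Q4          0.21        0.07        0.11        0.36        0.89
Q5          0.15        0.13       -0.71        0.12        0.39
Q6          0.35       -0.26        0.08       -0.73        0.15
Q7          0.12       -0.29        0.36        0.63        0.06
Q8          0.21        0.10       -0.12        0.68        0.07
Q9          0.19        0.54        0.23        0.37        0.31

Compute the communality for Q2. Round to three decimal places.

h² = 0.30² + 0.48² + 0.03² + 0.34² + 0.23² = 0.0900 + 0.2304 + 0.0009 + 0.1156 + 0.0529 = 0.4898

0.490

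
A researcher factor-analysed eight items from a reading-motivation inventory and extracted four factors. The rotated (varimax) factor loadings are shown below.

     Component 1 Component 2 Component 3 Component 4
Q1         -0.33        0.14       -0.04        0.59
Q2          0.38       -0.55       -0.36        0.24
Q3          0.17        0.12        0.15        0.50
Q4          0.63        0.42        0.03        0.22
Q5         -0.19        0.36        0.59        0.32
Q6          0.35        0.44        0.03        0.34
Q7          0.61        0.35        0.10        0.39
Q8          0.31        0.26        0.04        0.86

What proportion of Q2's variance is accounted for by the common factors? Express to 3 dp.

h² = 0.38² + (-0.55)² + (-0.36)² + 0.24² = 0.1444 + 0.3025 + 0.1296 + 0.0576 = 0.6341

0.634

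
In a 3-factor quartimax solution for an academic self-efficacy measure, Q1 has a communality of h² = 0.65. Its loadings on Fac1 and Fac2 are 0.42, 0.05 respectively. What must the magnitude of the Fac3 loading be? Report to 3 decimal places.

Under orthogonal rotation h² = Σλ², so λ_Fac3² = h² − (0.1789) = 0.65 − 0.1789 = 0.4711.
|λ| = √0.4711 = 0.6864.

0.686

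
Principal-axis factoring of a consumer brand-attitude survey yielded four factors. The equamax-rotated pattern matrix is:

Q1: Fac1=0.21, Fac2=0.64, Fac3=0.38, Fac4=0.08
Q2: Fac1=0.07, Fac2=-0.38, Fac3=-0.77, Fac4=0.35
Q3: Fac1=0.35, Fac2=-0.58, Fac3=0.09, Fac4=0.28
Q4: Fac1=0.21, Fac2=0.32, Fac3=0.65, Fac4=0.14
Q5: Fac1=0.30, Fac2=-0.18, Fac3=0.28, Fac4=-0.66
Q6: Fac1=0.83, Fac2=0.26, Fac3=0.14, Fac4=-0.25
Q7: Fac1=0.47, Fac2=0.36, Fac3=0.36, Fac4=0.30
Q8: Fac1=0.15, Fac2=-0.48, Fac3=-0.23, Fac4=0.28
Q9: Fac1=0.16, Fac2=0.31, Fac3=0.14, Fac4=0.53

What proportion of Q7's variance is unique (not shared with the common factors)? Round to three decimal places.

h² = 0.47² + 0.36² + 0.36² + 0.30² = 0.2209 + 0.1296 + 0.1296 + 0.0900 = 0.5701
Uniqueness u² = 1 − h² = 1 − 0.5701 = 0.4299

0.430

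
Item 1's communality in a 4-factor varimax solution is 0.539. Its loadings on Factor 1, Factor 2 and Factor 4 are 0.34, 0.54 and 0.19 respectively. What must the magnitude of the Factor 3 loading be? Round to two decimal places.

0.31

Under orthogonal rotation h² = Σλ², so λ_Factor 3² = h² − (0.4433) = 0.539 − 0.4433 = 0.0957.
|λ| = √0.0957 = 0.3094.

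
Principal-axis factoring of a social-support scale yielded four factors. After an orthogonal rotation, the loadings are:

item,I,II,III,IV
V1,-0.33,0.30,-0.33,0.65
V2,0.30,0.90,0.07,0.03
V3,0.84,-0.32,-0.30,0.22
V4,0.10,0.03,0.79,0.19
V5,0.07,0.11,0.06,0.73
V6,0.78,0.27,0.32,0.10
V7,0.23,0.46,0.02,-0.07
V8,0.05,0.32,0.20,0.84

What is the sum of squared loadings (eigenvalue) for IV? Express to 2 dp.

SS loadings for IV = 0.65² + 0.03² + 0.22² + 0.19² + 0.73² + 0.10² + (-0.07)² + 0.84² = 0.4225 + 0.0009 + 0.0484 + 0.0361 + 0.5329 + 0.0100 + 0.0049 + 0.7056 = 1.7613

1.76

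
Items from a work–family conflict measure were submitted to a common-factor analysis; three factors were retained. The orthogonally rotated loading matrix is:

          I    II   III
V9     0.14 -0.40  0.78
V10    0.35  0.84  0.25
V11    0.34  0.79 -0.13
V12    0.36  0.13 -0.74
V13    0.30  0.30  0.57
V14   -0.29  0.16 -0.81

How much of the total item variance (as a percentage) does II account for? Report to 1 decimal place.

SS loadings for II = (-0.40)² + 0.84² + 0.79² + 0.13² + 0.30² + 0.16² = 1.6222
With 6 standardized items, total variance = 6. Proportion = 1.6222/6 = 0.2704 → 27.04%.

27.0%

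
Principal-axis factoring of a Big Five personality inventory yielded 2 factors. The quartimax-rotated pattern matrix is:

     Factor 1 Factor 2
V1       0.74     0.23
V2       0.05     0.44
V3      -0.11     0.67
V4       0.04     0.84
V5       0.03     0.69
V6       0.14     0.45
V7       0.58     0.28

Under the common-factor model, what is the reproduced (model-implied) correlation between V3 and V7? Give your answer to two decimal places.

0.12

r̂ = Σ λ_i·λ_j across factors = (-0.11)(0.58) + (0.67)(0.28)
  = -0.0638 +0.1876 = 0.1238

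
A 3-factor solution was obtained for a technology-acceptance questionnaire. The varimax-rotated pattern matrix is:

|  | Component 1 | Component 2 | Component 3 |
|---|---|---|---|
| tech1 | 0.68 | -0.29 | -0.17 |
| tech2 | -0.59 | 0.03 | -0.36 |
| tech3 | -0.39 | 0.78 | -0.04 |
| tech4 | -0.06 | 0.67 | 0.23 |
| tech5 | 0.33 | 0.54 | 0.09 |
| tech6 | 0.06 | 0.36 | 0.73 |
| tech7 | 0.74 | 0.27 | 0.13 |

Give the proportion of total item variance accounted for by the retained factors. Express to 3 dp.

SS loadings by factor: 1.6263, 1.6364, 0.7709; total = 4.0336.
Total variance with 7 standardized items is 7, so the solution explains 4.0336/7 = 0.5762.

0.576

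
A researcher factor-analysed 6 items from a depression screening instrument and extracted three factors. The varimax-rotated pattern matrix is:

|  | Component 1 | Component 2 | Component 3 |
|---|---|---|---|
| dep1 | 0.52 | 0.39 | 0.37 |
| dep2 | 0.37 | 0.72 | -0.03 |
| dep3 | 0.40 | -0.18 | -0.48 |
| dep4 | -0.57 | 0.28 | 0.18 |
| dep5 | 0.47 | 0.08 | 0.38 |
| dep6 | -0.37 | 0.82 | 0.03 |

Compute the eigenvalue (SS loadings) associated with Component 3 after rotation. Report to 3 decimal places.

0.546

SS loadings for Component 3 = 0.37² + (-0.03)² + (-0.48)² + 0.18² + 0.38² + 0.03² = 0.1369 + 0.0009 + 0.2304 + 0.0324 + 0.1444 + 0.0009 = 0.5459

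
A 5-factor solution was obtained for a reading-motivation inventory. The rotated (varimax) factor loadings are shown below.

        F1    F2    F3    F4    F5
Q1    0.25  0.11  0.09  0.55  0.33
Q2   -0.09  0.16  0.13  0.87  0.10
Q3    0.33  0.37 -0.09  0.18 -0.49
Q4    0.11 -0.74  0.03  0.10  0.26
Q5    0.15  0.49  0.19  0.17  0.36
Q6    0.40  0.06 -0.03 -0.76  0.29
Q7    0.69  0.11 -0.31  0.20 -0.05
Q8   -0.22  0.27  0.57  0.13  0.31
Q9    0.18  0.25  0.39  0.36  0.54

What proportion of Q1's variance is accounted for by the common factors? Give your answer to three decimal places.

0.494

h² = 0.25² + 0.11² + 0.09² + 0.55² + 0.33² = 0.0625 + 0.0121 + 0.0081 + 0.3025 + 0.1089 = 0.4941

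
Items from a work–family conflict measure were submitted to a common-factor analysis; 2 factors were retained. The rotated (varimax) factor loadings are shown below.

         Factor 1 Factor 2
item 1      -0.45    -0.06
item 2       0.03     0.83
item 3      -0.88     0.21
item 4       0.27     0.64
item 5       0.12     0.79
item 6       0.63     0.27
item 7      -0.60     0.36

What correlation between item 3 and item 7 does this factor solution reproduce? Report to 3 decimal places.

0.604

r̂ = Σ λ_i·λ_j across factors = (-0.88)(-0.60) + (0.21)(0.36)
  = +0.5280 +0.0756 = 0.6036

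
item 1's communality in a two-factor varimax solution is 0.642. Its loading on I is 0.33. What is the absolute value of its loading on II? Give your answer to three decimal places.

Under orthogonal rotation h² = Σλ², so λ_II² = h² − (0.1089) = 0.642 − 0.1089 = 0.5331.
|λ| = √0.5331 = 0.7301.

0.730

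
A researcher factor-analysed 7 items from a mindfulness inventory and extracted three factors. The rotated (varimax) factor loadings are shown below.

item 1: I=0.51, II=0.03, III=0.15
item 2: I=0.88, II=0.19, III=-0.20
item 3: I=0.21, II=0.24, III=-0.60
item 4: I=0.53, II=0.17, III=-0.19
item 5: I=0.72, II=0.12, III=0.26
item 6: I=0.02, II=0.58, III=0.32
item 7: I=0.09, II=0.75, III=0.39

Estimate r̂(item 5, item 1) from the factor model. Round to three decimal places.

r̂ = Σ λ_i·λ_j across factors = (0.72)(0.51) + (0.12)(0.03) + (0.26)(0.15)
  = +0.3672 +0.0036 +0.0390 = 0.4098

0.410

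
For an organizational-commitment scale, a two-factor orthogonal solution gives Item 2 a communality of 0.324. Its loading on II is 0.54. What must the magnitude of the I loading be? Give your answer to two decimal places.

0.18

Under orthogonal rotation h² = Σλ², so λ_I² = h² − (0.2916) = 0.324 − 0.2916 = 0.0324.
|λ| = √0.0324 = 0.1800.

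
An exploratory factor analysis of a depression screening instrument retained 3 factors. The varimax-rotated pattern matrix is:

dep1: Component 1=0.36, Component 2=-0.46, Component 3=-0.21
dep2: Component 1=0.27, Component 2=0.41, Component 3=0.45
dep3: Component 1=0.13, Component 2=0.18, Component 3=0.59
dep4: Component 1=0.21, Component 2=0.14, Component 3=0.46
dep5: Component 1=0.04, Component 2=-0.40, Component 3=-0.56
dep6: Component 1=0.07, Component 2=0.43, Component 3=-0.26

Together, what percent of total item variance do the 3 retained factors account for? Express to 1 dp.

SS loadings by factor: 0.2700, 0.7766, 1.1875; total = 2.2341.
Total variance with 6 standardized items is 6, so the solution explains 2.2341/6 = 0.3723 = 37.23%.

37.2%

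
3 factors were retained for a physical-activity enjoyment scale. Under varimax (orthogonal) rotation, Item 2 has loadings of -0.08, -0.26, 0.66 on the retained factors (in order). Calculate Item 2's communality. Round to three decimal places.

0.510

h² = (-0.08)² + (-0.26)² + 0.66² = 0.0064 + 0.0676 + 0.4356 = 0.5096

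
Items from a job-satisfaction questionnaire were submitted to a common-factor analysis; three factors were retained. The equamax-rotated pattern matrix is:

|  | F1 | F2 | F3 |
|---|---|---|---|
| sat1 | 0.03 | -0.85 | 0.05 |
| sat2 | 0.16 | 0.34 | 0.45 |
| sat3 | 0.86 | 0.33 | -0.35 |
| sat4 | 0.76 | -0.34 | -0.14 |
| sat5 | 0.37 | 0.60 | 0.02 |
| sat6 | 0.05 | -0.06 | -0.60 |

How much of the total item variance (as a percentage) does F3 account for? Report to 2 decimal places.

11.79%

SS loadings for F3 = 0.05² + 0.45² + (-0.35)² + (-0.14)² + 0.02² + (-0.60)² = 0.7075
With 6 standardized items, total variance = 6. Proportion = 0.7075/6 = 0.1179 → 11.79%.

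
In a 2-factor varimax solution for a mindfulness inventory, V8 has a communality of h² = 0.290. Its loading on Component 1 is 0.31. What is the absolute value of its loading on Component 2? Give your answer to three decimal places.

Under orthogonal rotation h² = Σλ², so λ_Component 2² = h² − (0.0961) = 0.290 − 0.0961 = 0.1939.
|λ| = √0.1939 = 0.4403.

0.440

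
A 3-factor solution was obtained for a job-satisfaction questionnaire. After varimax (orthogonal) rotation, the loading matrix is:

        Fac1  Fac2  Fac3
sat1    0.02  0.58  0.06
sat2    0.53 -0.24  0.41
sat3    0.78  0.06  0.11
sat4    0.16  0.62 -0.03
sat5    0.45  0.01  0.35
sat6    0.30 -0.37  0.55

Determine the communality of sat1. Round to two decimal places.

h² = 0.02² + 0.58² + 0.06² = 0.0004 + 0.3364 + 0.0036 = 0.3404

0.34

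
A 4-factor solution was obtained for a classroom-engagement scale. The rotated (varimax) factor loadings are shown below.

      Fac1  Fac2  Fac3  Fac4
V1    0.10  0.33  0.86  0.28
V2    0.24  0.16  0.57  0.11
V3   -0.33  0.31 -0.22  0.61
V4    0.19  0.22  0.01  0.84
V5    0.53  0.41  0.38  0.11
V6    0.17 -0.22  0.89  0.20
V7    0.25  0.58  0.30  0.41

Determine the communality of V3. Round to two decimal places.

0.63

h² = (-0.33)² + 0.31² + (-0.22)² + 0.61² = 0.1089 + 0.0961 + 0.0484 + 0.3721 = 0.6255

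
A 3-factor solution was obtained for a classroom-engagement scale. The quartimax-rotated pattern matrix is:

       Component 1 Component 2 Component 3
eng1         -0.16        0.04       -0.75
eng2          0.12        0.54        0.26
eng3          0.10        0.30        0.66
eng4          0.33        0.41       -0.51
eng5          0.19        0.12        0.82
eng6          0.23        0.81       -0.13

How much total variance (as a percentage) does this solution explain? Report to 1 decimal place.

58.1%

SS loadings by factor: 0.2479, 1.2218, 2.0151; total = 3.4848.
Total variance with 6 standardized items is 6, so the solution explains 3.4848/6 = 0.5808 = 58.08%.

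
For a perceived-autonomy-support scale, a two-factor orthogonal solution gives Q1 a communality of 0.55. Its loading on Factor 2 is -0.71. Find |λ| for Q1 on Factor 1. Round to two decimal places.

0.21

Under orthogonal rotation h² = Σλ², so λ_Factor 1² = h² − (0.5041) = 0.55 − 0.5041 = 0.0459.
|λ| = √0.0459 = 0.2142.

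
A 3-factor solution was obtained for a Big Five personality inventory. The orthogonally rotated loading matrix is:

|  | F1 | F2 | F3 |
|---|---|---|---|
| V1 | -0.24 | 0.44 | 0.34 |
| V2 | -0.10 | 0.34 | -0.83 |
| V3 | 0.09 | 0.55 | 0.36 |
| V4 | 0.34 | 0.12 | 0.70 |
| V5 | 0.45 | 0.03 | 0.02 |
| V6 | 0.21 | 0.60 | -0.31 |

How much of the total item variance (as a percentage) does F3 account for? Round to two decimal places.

25.34%

SS loadings for F3 = 0.34² + (-0.83)² + 0.36² + 0.70² + 0.02² + (-0.31)² = 1.5206
With 6 standardized items, total variance = 6. Proportion = 1.5206/6 = 0.2534 → 25.34%.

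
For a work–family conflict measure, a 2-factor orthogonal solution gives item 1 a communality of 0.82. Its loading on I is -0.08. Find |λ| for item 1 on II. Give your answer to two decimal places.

Under orthogonal rotation h² = Σλ², so λ_II² = h² − (0.0064) = 0.82 − 0.0064 = 0.8136.
|λ| = √0.8136 = 0.9020.

0.90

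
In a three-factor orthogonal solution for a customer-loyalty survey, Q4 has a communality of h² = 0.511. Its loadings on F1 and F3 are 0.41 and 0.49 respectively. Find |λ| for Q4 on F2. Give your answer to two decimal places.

Under orthogonal rotation h² = Σλ², so λ_F2² = h² − (0.4082) = 0.511 − 0.4082 = 0.1028.
|λ| = √0.1028 = 0.3206.

0.32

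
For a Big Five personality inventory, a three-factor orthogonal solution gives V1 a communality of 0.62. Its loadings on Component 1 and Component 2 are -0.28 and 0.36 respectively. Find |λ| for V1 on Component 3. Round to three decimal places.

Under orthogonal rotation h² = Σλ², so λ_Component 3² = h² − (0.2080) = 0.62 − 0.2080 = 0.4120.
|λ| = √0.4120 = 0.6419.

0.642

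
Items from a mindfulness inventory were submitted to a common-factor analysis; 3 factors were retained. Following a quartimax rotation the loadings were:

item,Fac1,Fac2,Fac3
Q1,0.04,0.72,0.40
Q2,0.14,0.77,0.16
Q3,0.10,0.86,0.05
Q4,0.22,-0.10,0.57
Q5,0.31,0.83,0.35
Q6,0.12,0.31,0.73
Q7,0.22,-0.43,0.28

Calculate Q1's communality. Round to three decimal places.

h² = 0.04² + 0.72² + 0.40² = 0.0016 + 0.5184 + 0.1600 = 0.6800

0.680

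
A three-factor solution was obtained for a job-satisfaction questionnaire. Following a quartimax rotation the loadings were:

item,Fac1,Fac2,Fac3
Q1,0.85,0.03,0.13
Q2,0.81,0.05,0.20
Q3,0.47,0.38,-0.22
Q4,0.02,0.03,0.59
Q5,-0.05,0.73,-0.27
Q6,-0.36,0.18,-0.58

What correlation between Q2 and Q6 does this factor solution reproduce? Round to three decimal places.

r̂ = Σ λ_i·λ_j across factors = (0.81)(-0.36) + (0.05)(0.18) + (0.20)(-0.58)
  = -0.2916 +0.0090 -0.1160 = -0.3986

-0.399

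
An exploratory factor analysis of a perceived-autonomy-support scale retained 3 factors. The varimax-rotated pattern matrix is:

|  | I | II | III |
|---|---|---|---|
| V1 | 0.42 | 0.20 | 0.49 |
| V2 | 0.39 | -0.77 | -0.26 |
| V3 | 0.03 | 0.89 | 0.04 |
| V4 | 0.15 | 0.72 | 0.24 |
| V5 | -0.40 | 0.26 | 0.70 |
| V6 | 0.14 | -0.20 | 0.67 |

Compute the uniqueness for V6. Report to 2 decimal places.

0.49

h² = 0.14² + (-0.20)² + 0.67² = 0.0196 + 0.0400 + 0.4489 = 0.5085
Uniqueness u² = 1 − h² = 1 − 0.5085 = 0.4915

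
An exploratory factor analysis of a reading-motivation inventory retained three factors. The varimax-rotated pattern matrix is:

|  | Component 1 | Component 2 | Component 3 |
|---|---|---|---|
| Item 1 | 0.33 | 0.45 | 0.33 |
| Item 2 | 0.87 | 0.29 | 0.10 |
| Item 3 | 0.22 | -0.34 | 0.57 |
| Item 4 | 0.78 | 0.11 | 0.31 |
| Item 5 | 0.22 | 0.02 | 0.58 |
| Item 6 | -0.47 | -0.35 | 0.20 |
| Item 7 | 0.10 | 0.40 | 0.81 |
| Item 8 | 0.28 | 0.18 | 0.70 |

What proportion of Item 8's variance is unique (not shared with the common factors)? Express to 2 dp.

0.40

h² = 0.28² + 0.18² + 0.70² = 0.0784 + 0.0324 + 0.4900 = 0.6008
Uniqueness u² = 1 − h² = 1 − 0.6008 = 0.3992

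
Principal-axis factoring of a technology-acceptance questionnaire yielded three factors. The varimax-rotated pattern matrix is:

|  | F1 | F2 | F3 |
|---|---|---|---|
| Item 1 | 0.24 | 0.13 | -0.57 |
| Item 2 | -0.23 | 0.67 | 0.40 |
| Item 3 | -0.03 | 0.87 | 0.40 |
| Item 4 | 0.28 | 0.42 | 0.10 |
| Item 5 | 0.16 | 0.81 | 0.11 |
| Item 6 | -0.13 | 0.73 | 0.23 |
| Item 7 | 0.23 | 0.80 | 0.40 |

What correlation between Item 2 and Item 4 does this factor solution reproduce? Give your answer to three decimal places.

0.257

r̂ = Σ λ_i·λ_j across factors = (-0.23)(0.28) + (0.67)(0.42) + (0.40)(0.10)
  = -0.0644 +0.2814 +0.0400 = 0.2570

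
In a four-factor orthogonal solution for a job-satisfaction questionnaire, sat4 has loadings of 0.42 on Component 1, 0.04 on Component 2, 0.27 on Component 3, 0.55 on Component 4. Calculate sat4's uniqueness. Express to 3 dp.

h² = 0.42² + 0.04² + 0.27² + 0.55² = 0.1764 + 0.0016 + 0.0729 + 0.3025 = 0.5534
Uniqueness u² = 1 − h² = 1 − 0.5534 = 0.4466

0.447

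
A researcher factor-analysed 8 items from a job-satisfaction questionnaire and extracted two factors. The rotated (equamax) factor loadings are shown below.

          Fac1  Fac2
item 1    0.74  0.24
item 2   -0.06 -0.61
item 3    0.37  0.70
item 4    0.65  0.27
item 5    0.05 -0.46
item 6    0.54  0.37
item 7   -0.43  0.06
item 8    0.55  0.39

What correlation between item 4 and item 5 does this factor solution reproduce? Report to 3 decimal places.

-0.092

r̂ = Σ λ_i·λ_j across factors = (0.65)(0.05) + (0.27)(-0.46)
  = +0.0325 -0.1242 = -0.0917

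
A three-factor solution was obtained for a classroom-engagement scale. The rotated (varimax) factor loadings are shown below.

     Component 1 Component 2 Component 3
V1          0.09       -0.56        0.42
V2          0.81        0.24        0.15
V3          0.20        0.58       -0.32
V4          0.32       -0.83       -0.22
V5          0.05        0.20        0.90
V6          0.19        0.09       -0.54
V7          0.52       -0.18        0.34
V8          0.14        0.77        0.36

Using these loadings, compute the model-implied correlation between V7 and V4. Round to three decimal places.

r̂ = Σ λ_i·λ_j across factors = (0.52)(0.32) + (-0.18)(-0.83) + (0.34)(-0.22)
  = +0.1664 +0.1494 -0.0748 = 0.2410

0.241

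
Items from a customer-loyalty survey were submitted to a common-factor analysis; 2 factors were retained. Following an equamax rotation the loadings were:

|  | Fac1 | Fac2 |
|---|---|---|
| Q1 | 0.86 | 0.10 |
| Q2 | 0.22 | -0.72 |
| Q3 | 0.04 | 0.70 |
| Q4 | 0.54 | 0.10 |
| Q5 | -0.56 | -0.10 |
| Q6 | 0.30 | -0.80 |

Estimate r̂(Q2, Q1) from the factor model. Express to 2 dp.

0.12

r̂ = Σ λ_i·λ_j across factors = (0.22)(0.86) + (-0.72)(0.10)
  = +0.1892 -0.0720 = 0.1172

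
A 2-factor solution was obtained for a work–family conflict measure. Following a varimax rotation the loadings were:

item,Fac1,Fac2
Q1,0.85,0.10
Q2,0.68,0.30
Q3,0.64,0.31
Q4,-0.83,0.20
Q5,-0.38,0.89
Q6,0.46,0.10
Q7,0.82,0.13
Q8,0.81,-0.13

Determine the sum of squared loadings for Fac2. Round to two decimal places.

1.07

SS loadings for Fac2 = 0.10² + 0.30² + 0.31² + 0.20² + 0.89² + 0.10² + 0.13² + (-0.13)² = 0.0100 + 0.0900 + 0.0961 + 0.0400 + 0.7921 + 0.0100 + 0.0169 + 0.0169 = 1.0720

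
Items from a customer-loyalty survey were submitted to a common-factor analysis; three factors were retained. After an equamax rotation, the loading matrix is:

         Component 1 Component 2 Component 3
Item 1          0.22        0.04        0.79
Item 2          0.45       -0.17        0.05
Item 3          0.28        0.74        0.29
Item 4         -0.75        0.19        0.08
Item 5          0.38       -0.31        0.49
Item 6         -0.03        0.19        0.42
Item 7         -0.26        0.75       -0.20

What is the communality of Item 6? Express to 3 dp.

0.213

h² = (-0.03)² + 0.19² + 0.42² = 0.0009 + 0.0361 + 0.1764 = 0.2134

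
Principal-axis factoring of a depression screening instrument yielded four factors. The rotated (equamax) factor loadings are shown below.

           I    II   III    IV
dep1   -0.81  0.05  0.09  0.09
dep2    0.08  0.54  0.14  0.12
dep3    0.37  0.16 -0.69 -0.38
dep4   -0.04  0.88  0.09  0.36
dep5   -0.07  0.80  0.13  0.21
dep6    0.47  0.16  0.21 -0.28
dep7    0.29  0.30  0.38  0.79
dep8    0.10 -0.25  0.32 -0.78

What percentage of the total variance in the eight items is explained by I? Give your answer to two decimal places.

14.01%

SS loadings for I = (-0.81)² + 0.08² + 0.37² + (-0.04)² + (-0.07)² + 0.47² + 0.29² + 0.10² = 1.1209
With 8 standardized items, total variance = 8. Proportion = 1.1209/8 = 0.1401 → 14.01%.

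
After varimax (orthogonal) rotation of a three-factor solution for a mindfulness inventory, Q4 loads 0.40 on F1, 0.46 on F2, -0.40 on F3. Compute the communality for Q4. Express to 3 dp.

h² = 0.40² + 0.46² + (-0.40)² = 0.1600 + 0.2116 + 0.1600 = 0.5316

0.532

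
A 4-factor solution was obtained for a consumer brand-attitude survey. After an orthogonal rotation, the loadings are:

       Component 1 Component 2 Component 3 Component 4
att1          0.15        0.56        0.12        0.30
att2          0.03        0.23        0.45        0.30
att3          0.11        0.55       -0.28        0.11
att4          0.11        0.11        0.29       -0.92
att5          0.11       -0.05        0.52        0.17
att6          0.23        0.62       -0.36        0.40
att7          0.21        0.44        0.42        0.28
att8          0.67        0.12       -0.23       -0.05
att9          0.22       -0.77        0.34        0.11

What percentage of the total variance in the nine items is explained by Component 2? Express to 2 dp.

SS loadings for Component 2 = 0.56² + 0.23² + 0.55² + 0.11² + (-0.05)² + 0.62² + 0.44² + 0.12² + (-0.77)² = 1.8689
With 9 standardized items, total variance = 9. Proportion = 1.8689/9 = 0.2077 → 20.77%.

20.77%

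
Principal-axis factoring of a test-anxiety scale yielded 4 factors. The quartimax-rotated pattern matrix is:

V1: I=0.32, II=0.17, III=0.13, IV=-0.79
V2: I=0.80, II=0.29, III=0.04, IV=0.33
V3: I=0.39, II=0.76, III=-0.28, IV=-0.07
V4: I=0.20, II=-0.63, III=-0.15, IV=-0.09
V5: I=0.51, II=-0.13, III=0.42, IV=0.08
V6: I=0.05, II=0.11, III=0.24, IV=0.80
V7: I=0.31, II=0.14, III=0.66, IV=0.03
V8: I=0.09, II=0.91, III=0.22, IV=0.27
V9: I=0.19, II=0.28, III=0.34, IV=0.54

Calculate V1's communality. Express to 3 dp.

h² = 0.32² + 0.17² + 0.13² + (-0.79)² = 0.1024 + 0.0289 + 0.0169 + 0.6241 = 0.7723

0.772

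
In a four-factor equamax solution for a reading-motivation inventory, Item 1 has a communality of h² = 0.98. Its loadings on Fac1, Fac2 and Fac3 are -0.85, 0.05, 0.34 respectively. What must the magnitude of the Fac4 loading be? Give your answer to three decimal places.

Under orthogonal rotation h² = Σλ², so λ_Fac4² = h² − (0.8406) = 0.98 − 0.8406 = 0.1394.
|λ| = √0.1394 = 0.3734.

0.373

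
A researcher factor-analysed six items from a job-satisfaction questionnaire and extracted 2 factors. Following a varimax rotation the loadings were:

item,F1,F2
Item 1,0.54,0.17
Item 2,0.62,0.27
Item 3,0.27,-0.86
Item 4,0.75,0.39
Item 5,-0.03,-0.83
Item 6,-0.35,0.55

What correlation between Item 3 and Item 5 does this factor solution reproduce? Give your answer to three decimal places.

r̂ = Σ λ_i·λ_j across factors = (0.27)(-0.03) + (-0.86)(-0.83)
  = -0.0081 +0.7138 = 0.7057

0.706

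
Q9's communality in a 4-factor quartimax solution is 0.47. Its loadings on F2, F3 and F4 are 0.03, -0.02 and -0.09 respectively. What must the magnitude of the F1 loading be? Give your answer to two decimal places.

0.68

Under orthogonal rotation h² = Σλ², so λ_F1² = h² − (0.0094) = 0.47 − 0.0094 = 0.4606.
|λ| = √0.4606 = 0.6787.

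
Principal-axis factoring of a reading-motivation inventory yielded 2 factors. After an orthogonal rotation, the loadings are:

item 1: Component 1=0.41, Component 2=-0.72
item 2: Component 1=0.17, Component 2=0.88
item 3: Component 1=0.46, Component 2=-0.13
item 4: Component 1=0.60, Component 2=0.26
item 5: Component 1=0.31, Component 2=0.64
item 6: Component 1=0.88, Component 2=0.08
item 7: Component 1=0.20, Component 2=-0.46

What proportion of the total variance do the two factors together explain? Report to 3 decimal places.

Communalities: 0.6865, 0.8033, 0.2285, 0.4276, 0.5057, 0.7808, 0.2516; Σh² = 3.6840.
Total variance with 7 standardized items is 7, so the solution explains 3.6840/7 = 0.5263.

0.526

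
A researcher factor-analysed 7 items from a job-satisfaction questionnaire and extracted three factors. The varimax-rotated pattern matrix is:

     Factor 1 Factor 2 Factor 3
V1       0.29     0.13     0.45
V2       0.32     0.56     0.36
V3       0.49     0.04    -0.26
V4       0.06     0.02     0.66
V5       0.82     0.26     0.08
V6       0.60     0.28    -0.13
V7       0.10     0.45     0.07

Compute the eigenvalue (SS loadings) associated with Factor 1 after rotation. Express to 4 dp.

1.4726

SS loadings for Factor 1 = 0.29² + 0.32² + 0.49² + 0.06² + 0.82² + 0.60² + 0.10² = 0.0841 + 0.1024 + 0.2401 + 0.0036 + 0.6724 + 0.3600 + 0.0100 = 1.4726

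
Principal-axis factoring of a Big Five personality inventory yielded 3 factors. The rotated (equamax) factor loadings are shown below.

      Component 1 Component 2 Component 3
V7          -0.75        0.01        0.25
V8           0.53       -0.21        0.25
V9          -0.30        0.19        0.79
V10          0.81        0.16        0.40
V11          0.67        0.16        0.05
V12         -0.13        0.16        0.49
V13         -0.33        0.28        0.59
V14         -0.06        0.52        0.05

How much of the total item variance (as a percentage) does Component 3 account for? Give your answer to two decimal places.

18.78%

SS loadings for Component 3 = 0.25² + 0.25² + 0.79² + 0.40² + 0.05² + 0.49² + 0.59² + 0.05² = 1.5023
With 8 standardized items, total variance = 8. Proportion = 1.5023/8 = 0.1878 → 18.78%.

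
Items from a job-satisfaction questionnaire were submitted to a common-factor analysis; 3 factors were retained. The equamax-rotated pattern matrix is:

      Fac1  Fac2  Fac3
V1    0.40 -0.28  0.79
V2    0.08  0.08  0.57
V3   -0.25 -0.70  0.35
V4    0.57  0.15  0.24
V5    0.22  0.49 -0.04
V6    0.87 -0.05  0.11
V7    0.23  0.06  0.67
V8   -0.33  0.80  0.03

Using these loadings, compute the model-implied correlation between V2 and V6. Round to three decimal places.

0.128

r̂ = Σ λ_i·λ_j across factors = (0.08)(0.87) + (0.08)(-0.05) + (0.57)(0.11)
  = +0.0696 -0.0040 +0.0627 = 0.1283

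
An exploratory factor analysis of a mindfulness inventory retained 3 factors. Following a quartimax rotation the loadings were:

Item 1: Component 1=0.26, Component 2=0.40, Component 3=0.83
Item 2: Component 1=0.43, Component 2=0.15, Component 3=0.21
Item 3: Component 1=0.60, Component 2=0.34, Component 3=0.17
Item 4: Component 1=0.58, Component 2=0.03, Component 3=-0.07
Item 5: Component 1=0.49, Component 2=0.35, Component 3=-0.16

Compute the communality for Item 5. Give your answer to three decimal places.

h² = 0.49² + 0.35² + (-0.16)² = 0.2401 + 0.1225 + 0.0256 = 0.3882

0.388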